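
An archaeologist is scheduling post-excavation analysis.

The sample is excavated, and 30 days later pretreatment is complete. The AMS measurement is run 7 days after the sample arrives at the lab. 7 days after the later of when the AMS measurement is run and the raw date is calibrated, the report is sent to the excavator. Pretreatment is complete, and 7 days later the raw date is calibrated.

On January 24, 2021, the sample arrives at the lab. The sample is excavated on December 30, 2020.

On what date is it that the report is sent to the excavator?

February 12, 2021

The sample arrives at the lab: Jan 24, 2021.
The AMS measurement is run: Jan 24, 2021 + 7 days = Jan 31, 2021.
The sample is excavated: Dec 30, 2020.
Pretreatment is complete: Dec 30, 2020 + 30 days = Jan 29, 2021.
The raw date is calibrated: Jan 29, 2021 + 7 days = Feb 5, 2021.
Both prerequisites met — the AMS measurement is run (Jan 31, 2021), the raw date is calibrated (Feb 5, 2021); the later is Feb 5, 2021.
The report is sent to the excavator: Feb 5, 2021 + 7 days = Feb 12, 2021.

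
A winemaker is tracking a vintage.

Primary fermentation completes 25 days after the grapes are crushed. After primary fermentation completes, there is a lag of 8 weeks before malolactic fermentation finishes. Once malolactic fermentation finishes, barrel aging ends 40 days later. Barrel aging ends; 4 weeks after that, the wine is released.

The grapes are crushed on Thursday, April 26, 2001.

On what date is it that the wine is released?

Saturday, September 22, 2001

The grapes are crushed: Apr 26, 2001.
Primary fermentation completes: Apr 26, 2001 + 25 days = May 21, 2001.
Malolactic fermentation finishes: May 21, 2001 + 8 weeks = Jul 16, 2001.
Barrel aging ends: Jul 16, 2001 + 40 days = Aug 25, 2001.
The wine is released: Aug 25, 2001 + 4 weeks = Sep 22, 2001.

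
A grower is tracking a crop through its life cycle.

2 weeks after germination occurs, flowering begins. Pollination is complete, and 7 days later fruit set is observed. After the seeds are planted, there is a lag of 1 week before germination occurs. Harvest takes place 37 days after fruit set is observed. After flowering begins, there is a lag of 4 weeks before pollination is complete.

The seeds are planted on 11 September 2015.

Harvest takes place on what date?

13 December 2015

The seeds are planted: Sep 11, 2015.
Germination occurs: Sep 11, 2015 + 1 week = Sep 18, 2015.
Flowering begins: Sep 18, 2015 + 2 weeks = Oct 2, 2015.
Pollination is complete: Oct 2, 2015 + 4 weeks = Oct 30, 2015.
Fruit set is observed: Oct 30, 2015 + 7 days = Nov 6, 2015.
Harvest takes place: Nov 6, 2015 + 37 days = Dec 13, 2015.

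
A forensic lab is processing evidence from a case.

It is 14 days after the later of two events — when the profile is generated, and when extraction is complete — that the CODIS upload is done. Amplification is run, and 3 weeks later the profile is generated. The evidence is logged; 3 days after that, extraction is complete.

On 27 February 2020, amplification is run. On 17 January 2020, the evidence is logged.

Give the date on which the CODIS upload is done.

Amplification is run: Feb 27, 2020.
The profile is generated: Feb 27, 2020 + 3 weeks = Mar 19, 2020.
The evidence is logged: Jan 17, 2020.
Extraction is complete: Jan 17, 2020 + 3 days = Jan 20, 2020.
Both prerequisites met — the profile is generated (Mar 19, 2020), extraction is complete (Jan 20, 2020); the later is Mar 19, 2020.
The CODIS upload is done: Mar 19, 2020 + 14 days = Apr 2, 2020.

2 April 2020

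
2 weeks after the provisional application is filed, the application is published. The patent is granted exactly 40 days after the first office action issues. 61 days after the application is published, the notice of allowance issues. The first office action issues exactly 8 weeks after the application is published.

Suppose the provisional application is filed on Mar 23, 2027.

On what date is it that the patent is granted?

The provisional application is filed: Mar 23, 2027.
The application is published: Mar 23, 2027 + 2 weeks = Apr 6, 2027.
The first office action issues: Apr 6, 2027 + 8 weeks = Jun 1, 2027.
The patent is granted: Jun 1, 2027 + 40 days = Jul 11, 2027.

Jul 11, 2027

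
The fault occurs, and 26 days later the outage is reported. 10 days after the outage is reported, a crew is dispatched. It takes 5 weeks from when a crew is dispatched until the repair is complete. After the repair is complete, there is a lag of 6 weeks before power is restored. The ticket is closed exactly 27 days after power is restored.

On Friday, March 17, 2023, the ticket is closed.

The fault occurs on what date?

Friday, October 28, 2022

The ticket is closed: Mar 17, 2023.
Power is restored: Mar 17, 2023 − 27 days = Feb 18, 2023.
The repair is complete: Feb 18, 2023 − 6 weeks = Jan 7, 2023.
A crew is dispatched: Jan 7, 2023 − 5 weeks = Dec 3, 2022.
The outage is reported: Dec 3, 2022 − 10 days = Nov 23, 2022.
The fault occurs: Nov 23, 2022 − 26 days = Oct 28, 2022.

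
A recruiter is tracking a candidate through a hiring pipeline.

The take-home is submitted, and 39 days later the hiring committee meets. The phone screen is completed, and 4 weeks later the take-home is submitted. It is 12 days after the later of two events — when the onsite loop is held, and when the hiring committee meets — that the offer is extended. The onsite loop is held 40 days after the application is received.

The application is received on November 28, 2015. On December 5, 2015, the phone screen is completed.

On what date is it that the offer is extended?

February 22, 2016

The application is received: Nov 28, 2015.
The onsite loop is held: Nov 28, 2015 + 40 days = Jan 7, 2016.
The phone screen is completed: Dec 5, 2015.
The take-home is submitted: Dec 5, 2015 + 4 weeks = Jan 2, 2016.
The hiring committee meets: Jan 2, 2016 + 39 days = Feb 10, 2016.
Both prerequisites met — the onsite loop is held (Jan 7, 2016), the hiring committee meets (Feb 10, 2016); the later is Feb 10, 2016.
The offer is extended: Feb 10, 2016 + 12 days = Feb 22, 2016.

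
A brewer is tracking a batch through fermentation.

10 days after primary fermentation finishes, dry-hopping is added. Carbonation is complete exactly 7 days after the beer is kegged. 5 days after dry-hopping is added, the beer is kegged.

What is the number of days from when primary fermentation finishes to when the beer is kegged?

15 days

Causal path: primary fermentation finishes → dry-hopping is added → the beer is kegged.
Total delay along the path: 10 + 5 = 15 days.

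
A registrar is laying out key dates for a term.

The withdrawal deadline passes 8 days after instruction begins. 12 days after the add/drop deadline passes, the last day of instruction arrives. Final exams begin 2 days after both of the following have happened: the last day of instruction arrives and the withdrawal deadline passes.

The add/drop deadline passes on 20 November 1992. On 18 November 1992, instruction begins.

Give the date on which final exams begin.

4 December 1992

The add/drop deadline passes: Nov 20, 1992.
The last day of instruction arrives: Nov 20, 1992 + 12 days = Dec 2, 1992.
Instruction begins: Nov 18, 1992.
The withdrawal deadline passes: Nov 18, 1992 + 8 days = Nov 26, 1992.
Both prerequisites met — the last day of instruction arrives (Dec 2, 1992), the withdrawal deadline passes (Nov 26, 1992); the later is Dec 2, 1992.
Final exams begin: Dec 2, 1992 + 2 days = Dec 4, 1992.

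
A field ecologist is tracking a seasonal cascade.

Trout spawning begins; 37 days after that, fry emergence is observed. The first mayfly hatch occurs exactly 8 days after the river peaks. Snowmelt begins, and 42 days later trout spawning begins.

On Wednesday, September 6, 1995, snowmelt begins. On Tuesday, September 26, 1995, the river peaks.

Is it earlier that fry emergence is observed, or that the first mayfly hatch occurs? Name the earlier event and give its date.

The first mayfly hatch occurs — Wednesday, October 4, 1995

Snowmelt begins: Sep 6, 1995.
Trout spawning begins: Sep 6, 1995 + 42 days = Oct 18, 1995.
Fry emergence is observed: Oct 18, 1995 + 37 days = Nov 24, 1995.
The river peaks: Sep 26, 1995.
The first mayfly hatch occurs: Sep 26, 1995 + 8 days = Oct 4, 1995.
Comparing: fry emergence is observed on Nov 24, 1995 vs the first mayfly hatch occurs on Oct 4, 1995. Earlier: the first mayfly hatch occurs.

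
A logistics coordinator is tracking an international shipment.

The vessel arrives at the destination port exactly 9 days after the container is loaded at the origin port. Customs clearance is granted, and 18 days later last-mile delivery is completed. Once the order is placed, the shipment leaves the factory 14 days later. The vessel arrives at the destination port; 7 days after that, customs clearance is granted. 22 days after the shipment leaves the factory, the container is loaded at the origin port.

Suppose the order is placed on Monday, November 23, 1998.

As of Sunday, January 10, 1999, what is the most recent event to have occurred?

The order is placed: Nov 23, 1998.
The shipment leaves the factory: Nov 23, 1998 + 14 days = Dec 7, 1998.
The container is loaded at the origin port: Dec 7, 1998 + 22 days = Dec 29, 1998.
The vessel arrives at the destination port: Dec 29, 1998 + 9 days = Jan 7, 1999.
Customs clearance is granted: Jan 7, 1999 + 7 days = Jan 14, 1999.
Last-mile delivery is completed: Jan 14, 1999 + 18 days = Feb 1, 1999.
Jan 10, 1999 falls between when the vessel arrives at the destination port (Jan 7, 1999) and when customs clearance is granted (Jan 14, 1999).

The vessel arrives at the destination port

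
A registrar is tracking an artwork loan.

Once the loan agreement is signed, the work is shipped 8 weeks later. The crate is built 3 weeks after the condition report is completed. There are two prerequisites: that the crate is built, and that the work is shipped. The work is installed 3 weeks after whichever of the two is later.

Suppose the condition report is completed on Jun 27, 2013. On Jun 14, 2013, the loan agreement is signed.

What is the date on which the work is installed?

The condition report is completed: Jun 27, 2013.
The crate is built: Jun 27, 2013 + 3 weeks = Jul 18, 2013.
The loan agreement is signed: Jun 14, 2013.
The work is shipped: Jun 14, 2013 + 8 weeks = Aug 9, 2013.
Both prerequisites met — the crate is built (Jul 18, 2013), the work is shipped (Aug 9, 2013); the later is Aug 9, 2013.
The work is installed: Aug 9, 2013 + 3 weeks = Aug 30, 2013.

Aug 30, 2013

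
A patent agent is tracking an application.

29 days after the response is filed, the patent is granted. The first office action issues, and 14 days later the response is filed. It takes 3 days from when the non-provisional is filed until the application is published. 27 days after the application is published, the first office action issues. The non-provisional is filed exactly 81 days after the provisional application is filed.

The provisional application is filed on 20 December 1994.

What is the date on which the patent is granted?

The provisional application is filed: Dec 20, 1994.
The non-provisional is filed: Dec 20, 1994 + 81 days = Mar 11, 1995.
The application is published: Mar 11, 1995 + 3 days = Mar 14, 1995.
The first office action issues: Mar 14, 1995 + 27 days = Apr 10, 1995.
The response is filed: Apr 10, 1995 + 14 days = Apr 24, 1995.
The patent is granted: Apr 24, 1995 + 29 days = May 23, 1995.

23 May 1995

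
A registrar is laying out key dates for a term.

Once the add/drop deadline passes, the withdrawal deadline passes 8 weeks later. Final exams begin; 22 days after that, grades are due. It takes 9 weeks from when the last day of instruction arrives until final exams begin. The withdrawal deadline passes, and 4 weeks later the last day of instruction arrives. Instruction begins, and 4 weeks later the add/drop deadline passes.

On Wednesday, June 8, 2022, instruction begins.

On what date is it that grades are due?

Thursday, December 22, 2022

Instruction begins: Jun 8, 2022.
The add/drop deadline passes: Jun 8, 2022 + 4 weeks = Jul 6, 2022.
The withdrawal deadline passes: Jul 6, 2022 + 8 weeks = Aug 31, 2022.
The last day of instruction arrives: Aug 31, 2022 + 4 weeks = Sep 28, 2022.
Final exams begin: Sep 28, 2022 + 9 weeks = Nov 30, 2022.
Grades are due: Nov 30, 2022 + 22 days = Dec 22, 2022.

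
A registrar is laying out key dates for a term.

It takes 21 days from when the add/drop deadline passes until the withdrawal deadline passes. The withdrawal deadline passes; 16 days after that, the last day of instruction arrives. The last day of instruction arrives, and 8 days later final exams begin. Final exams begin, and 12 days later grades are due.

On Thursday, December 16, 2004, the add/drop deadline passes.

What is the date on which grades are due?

The add/drop deadline passes: Dec 16, 2004.
The withdrawal deadline passes: Dec 16, 2004 + 21 days = Jan 6, 2005.
The last day of instruction arrives: Jan 6, 2005 + 16 days = Jan 22, 2005.
Final exams begin: Jan 22, 2005 + 8 days = Jan 30, 2005.
Grades are due: Jan 30, 2005 + 12 days = Feb 11, 2005.

Friday, February 11, 2005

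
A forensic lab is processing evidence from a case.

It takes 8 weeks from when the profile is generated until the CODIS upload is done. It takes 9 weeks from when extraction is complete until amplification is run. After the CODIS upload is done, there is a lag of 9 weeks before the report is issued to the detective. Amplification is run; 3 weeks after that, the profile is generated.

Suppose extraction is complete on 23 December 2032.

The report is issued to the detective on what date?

14 July 2033

Extraction is complete: Dec 23, 2032.
Amplification is run: Dec 23, 2032 + 9 weeks = Feb 24, 2033.
The profile is generated: Feb 24, 2033 + 3 weeks = Mar 17, 2033.
The CODIS upload is done: Mar 17, 2033 + 8 weeks = May 12, 2033.
The report is issued to the detective: May 12, 2033 + 9 weeks = Jul 14, 2033.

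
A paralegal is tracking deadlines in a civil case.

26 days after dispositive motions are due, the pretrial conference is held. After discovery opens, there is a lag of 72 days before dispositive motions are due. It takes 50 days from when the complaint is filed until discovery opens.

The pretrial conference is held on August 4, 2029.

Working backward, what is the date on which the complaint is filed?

The pretrial conference is held: Aug 4, 2029.
Dispositive motions are due: Aug 4, 2029 − 26 days = Jul 9, 2029.
Discovery opens: Jul 9, 2029 − 72 days = Apr 28, 2029.
The complaint is filed: Apr 28, 2029 − 50 days = Mar 9, 2029.

March 9, 2029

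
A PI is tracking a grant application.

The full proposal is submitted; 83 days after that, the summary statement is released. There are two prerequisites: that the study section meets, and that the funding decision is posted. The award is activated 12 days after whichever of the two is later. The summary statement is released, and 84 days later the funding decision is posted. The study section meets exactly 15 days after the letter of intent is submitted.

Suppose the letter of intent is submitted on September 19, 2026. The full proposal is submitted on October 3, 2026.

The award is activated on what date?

March 31, 2027

The letter of intent is submitted: Sep 19, 2026.
The study section meets: Sep 19, 2026 + 15 days = Oct 4, 2026.
The full proposal is submitted: Oct 3, 2026.
The summary statement is released: Oct 3, 2026 + 83 days = Dec 25, 2026.
The funding decision is posted: Dec 25, 2026 + 84 days = Mar 19, 2027.
Both prerequisites met — the study section meets (Oct 4, 2026), the funding decision is posted (Mar 19, 2027); the later is Mar 19, 2027.
The award is activated: Mar 19, 2027 + 12 days = Mar 31, 2027.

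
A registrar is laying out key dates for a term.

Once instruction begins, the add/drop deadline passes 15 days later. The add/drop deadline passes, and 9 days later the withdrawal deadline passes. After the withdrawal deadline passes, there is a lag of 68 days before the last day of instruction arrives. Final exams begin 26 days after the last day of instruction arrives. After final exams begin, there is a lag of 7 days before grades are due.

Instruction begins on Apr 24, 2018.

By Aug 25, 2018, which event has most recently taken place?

Final exams begin

Instruction begins: Apr 24, 2018.
The add/drop deadline passes: Apr 24, 2018 + 15 days = May 9, 2018.
The withdrawal deadline passes: May 9, 2018 + 9 days = May 18, 2018.
The last day of instruction arrives: May 18, 2018 + 68 days = Jul 25, 2018.
Final exams begin: Jul 25, 2018 + 26 days = Aug 20, 2018.
Grades are due: Aug 20, 2018 + 7 days = Aug 27, 2018.
Aug 25, 2018 falls between when final exams begin (Aug 20, 2018) and when grades are due (Aug 27, 2018).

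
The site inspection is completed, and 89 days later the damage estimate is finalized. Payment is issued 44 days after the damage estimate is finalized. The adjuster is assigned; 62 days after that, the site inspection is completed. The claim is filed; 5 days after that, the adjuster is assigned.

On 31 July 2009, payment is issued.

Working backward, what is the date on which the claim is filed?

Payment is issued: Jul 31, 2009.
The damage estimate is finalized: Jul 31, 2009 − 44 days = Jun 17, 2009.
The site inspection is completed: Jun 17, 2009 − 89 days = Mar 20, 2009.
The adjuster is assigned: Mar 20, 2009 − 62 days = Jan 17, 2009.
The claim is filed: Jan 17, 2009 − 5 days = Jan 12, 2009.

12 January 2009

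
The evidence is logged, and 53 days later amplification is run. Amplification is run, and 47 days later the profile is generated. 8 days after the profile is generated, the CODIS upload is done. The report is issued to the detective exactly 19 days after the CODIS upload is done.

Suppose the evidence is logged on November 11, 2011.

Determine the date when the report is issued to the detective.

March 17, 2012

The evidence is logged: Nov 11, 2011.
Amplification is run: Nov 11, 2011 + 53 days = Jan 3, 2012.
The profile is generated: Jan 3, 2012 + 47 days = Feb 19, 2012.
The CODIS upload is done: Feb 19, 2012 + 8 days = Feb 27, 2012.
The report is issued to the detective: Feb 27, 2012 + 19 days = Mar 17, 2012.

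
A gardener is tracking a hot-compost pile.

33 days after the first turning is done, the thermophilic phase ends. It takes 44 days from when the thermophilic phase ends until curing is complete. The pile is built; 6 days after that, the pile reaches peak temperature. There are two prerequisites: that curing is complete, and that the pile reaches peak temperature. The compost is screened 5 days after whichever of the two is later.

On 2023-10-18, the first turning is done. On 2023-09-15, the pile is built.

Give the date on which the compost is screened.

2024-01-08

The first turning is done: Oct 18, 2023.
The thermophilic phase ends: Oct 18, 2023 + 33 days = Nov 20, 2023.
Curing is complete: Nov 20, 2023 + 44 days = Jan 3, 2024.
The pile is built: Sep 15, 2023.
The pile reaches peak temperature: Sep 15, 2023 + 6 days = Sep 21, 2023.
Both prerequisites met — curing is complete (Jan 3, 2024), the pile reaches peak temperature (Sep 21, 2023); the later is Jan 3, 2024.
The compost is screened: Jan 3, 2024 + 5 days = Jan 8, 2024.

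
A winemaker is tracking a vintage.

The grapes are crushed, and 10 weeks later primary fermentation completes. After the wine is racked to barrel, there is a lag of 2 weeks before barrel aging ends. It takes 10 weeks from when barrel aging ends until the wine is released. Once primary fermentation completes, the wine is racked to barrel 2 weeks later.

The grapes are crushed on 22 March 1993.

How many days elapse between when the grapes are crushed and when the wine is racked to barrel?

Causal path: the grapes are crushed → primary fermentation completes → the wine is racked to barrel.
Total delay along the path: 10 + 2 weeks = 12 weeks = 84 days.

84 days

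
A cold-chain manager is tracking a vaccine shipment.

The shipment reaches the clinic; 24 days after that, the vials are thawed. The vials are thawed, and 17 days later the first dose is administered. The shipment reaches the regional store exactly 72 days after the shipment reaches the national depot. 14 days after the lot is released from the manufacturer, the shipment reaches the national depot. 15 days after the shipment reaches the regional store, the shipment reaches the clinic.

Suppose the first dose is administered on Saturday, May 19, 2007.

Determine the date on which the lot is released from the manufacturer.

The first dose is administered: May 19, 2007.
The vials are thawed: May 19, 2007 − 17 days = May 2, 2007.
The shipment reaches the clinic: May 2, 2007 − 24 days = Apr 8, 2007.
The shipment reaches the regional store: Apr 8, 2007 − 15 days = Mar 24, 2007.
The shipment reaches the national depot: Mar 24, 2007 − 72 days = Jan 11, 2007.
The lot is released from the manufacturer: Jan 11, 2007 − 14 days = Dec 28, 2006.

Thursday, December 28, 2006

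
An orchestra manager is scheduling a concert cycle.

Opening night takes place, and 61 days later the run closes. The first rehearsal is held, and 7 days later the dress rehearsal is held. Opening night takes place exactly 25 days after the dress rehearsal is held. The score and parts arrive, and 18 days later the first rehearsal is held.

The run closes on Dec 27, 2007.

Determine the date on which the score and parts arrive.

Sep 7, 2007

The run closes: Dec 27, 2007.
Opening night takes place: Dec 27, 2007 − 61 days = Oct 27, 2007.
The dress rehearsal is held: Oct 27, 2007 − 25 days = Oct 2, 2007.
The first rehearsal is held: Oct 2, 2007 − 7 days = Sep 25, 2007.
The score and parts arrive: Sep 25, 2007 − 18 days = Sep 7, 2007.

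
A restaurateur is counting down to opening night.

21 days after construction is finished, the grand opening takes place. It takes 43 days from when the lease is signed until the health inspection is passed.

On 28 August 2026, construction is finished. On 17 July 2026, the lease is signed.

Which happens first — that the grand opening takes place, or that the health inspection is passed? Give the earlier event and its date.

Construction is finished: Aug 28, 2026.
The grand opening takes place: Aug 28, 2026 + 21 days = Sep 18, 2026.
The lease is signed: Jul 17, 2026.
The health inspection is passed: Jul 17, 2026 + 43 days = Aug 29, 2026.
Comparing: the grand opening takes place on Sep 18, 2026 vs the health inspection is passed on Aug 29, 2026. Earlier: the health inspection is passed.

The health inspection is passed — 29 August 2026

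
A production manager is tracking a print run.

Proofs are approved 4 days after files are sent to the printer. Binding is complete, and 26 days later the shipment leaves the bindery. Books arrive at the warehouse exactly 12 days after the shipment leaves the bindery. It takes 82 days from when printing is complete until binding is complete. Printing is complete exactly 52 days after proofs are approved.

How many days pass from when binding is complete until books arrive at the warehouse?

Causal path: binding is complete → the shipment leaves the bindery → books arrive at the warehouse.
Total delay along the path: 26 + 12 = 38 days.

38 days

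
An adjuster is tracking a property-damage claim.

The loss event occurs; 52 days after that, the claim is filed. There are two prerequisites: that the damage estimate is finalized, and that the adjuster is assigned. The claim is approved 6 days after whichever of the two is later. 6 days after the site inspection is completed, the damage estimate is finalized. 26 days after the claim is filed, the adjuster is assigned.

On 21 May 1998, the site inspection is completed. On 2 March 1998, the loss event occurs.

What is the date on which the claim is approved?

The site inspection is completed: May 21, 1998.
The damage estimate is finalized: May 21, 1998 + 6 days = May 27, 1998.
The loss event occurs: Mar 2, 1998.
The claim is filed: Mar 2, 1998 + 52 days = Apr 23, 1998.
The adjuster is assigned: Apr 23, 1998 + 26 days = May 19, 1998.
Both prerequisites met — the damage estimate is finalized (May 27, 1998), the adjuster is assigned (May 19, 1998); the later is May 27, 1998.
The claim is approved: May 27, 1998 + 6 days = Jun 2, 1998.

2 June 1998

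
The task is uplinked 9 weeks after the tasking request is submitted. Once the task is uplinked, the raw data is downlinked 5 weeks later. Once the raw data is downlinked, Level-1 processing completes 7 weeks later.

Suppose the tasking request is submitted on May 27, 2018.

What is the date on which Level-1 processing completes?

The tasking request is submitted: May 27, 2018.
The task is uplinked: May 27, 2018 + 9 weeks = Jul 29, 2018.
The raw data is downlinked: Jul 29, 2018 + 5 weeks = Sep 2, 2018.
Level-1 processing completes: Sep 2, 2018 + 7 weeks = Oct 21, 2018.

Oct 21, 2018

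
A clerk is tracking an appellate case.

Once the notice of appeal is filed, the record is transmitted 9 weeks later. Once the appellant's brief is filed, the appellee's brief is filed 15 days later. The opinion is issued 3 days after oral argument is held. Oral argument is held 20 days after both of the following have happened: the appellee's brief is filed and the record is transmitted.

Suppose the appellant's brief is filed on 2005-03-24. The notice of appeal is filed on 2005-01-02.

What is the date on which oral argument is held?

2005-04-28

The appellant's brief is filed: Mar 24, 2005.
The appellee's brief is filed: Mar 24, 2005 + 15 days = Apr 8, 2005.
The notice of appeal is filed: Jan 2, 2005.
The record is transmitted: Jan 2, 2005 + 9 weeks = Mar 6, 2005.
Both prerequisites met — the appellee's brief is filed (Apr 8, 2005), the record is transmitted (Mar 6, 2005); the later is Apr 8, 2005.
Oral argument is held: Apr 8, 2005 + 20 days = Apr 28, 2005.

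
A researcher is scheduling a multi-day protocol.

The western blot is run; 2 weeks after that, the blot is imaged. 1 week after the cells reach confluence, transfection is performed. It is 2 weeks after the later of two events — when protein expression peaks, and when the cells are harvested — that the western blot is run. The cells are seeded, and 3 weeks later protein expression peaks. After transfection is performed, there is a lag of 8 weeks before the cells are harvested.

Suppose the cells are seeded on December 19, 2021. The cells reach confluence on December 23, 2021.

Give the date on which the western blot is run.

March 10, 2022

The cells are seeded: Dec 19, 2021.
Protein expression peaks: Dec 19, 2021 + 3 weeks = Jan 9, 2022.
The cells reach confluence: Dec 23, 2021.
Transfection is performed: Dec 23, 2021 + 1 week = Dec 30, 2021.
The cells are harvested: Dec 30, 2021 + 8 weeks = Feb 24, 2022.
Both prerequisites met — protein expression peaks (Jan 9, 2022), the cells are harvested (Feb 24, 2022); the later is Feb 24, 2022.
The western blot is run: Feb 24, 2022 + 2 weeks = Mar 10, 2022.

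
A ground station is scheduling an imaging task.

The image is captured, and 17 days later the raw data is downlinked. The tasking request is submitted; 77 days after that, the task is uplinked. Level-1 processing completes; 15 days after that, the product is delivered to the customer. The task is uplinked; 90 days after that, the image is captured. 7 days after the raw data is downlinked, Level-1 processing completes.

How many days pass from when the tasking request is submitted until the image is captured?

167 days

Causal path: the tasking request is submitted → the task is uplinked → the image is captured.
Total delay along the path: 77 + 90 = 167 days.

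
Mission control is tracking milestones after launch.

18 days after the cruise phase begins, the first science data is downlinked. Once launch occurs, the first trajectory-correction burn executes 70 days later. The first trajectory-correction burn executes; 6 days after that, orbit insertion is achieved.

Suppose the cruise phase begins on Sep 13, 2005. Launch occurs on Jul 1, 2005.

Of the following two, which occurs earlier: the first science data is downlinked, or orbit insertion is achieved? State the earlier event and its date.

The cruise phase begins: Sep 13, 2005.
The first science data is downlinked: Sep 13, 2005 + 18 days = Oct 1, 2005.
Launch occurs: Jul 1, 2005.
The first trajectory-correction burn executes: Jul 1, 2005 + 70 days = Sep 9, 2005.
Orbit insertion is achieved: Sep 9, 2005 + 6 days = Sep 15, 2005.
Comparing: the first science data is downlinked on Oct 1, 2005 vs orbit insertion is achieved on Sep 15, 2005. Earlier: orbit insertion is achieved.

Orbit insertion is achieved — Sep 15, 2005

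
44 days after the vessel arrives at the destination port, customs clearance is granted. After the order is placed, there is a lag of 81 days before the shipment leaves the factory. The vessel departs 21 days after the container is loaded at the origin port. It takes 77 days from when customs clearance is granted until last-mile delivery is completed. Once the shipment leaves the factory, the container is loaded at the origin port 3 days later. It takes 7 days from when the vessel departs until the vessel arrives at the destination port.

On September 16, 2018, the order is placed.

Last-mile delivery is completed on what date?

May 7, 2019

The order is placed: Sep 16, 2018.
The shipment leaves the factory: Sep 16, 2018 + 81 days = Dec 6, 2018.
The container is loaded at the origin port: Dec 6, 2018 + 3 days = Dec 9, 2018.
The vessel departs: Dec 9, 2018 + 21 days = Dec 30, 2018.
The vessel arrives at the destination port: Dec 30, 2018 + 7 days = Jan 6, 2019.
Customs clearance is granted: Jan 6, 2019 + 44 days = Feb 19, 2019.
Last-mile delivery is completed: Feb 19, 2019 + 77 days = May 7, 2019.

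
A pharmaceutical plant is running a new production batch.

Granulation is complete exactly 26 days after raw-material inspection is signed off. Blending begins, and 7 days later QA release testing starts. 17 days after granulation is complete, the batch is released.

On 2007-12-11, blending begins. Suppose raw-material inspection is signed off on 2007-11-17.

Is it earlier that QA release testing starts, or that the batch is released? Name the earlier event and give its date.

Blending begins: Dec 11, 2007.
QA release testing starts: Dec 11, 2007 + 7 days = Dec 18, 2007.
Raw-material inspection is signed off: Nov 17, 2007.
Granulation is complete: Nov 17, 2007 + 26 days = Dec 13, 2007.
The batch is released: Dec 13, 2007 + 17 days = Dec 30, 2007.
Comparing: QA release testing starts on Dec 18, 2007 vs the batch is released on Dec 30, 2007. Earlier: QA release testing starts.

QA release testing starts — 2007-12-18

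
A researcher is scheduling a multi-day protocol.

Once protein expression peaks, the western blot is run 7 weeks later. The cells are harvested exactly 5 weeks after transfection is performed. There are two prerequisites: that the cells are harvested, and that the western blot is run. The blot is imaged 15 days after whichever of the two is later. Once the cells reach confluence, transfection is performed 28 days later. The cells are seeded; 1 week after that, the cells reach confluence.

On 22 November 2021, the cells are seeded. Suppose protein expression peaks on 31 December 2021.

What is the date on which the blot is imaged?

5 March 2022

The cells are seeded: Nov 22, 2021.
The cells reach confluence: Nov 22, 2021 + 1 week = Nov 29, 2021.
Transfection is performed: Nov 29, 2021 + 28 days = Dec 27, 2021.
The cells are harvested: Dec 27, 2021 + 5 weeks = Jan 31, 2022.
Protein expression peaks: Dec 31, 2021.
The western blot is run: Dec 31, 2021 + 7 weeks = Feb 18, 2022.
Both prerequisites met — the cells are harvested (Jan 31, 2022), the western blot is run (Feb 18, 2022); the later is Feb 18, 2022.
The blot is imaged: Feb 18, 2022 + 15 days = Mar 5, 2022.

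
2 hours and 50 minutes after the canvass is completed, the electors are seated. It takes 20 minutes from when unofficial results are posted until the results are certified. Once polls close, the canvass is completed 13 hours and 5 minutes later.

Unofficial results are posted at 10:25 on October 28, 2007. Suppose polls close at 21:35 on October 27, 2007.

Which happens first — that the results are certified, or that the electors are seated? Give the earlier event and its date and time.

The results are certified — 10:45 on October 28, 2007

Unofficial results are posted: 10:25 Oct 28, 2007.
The results are certified: 10:25 Oct 28, 2007 + 20m = 10:45 Oct 28, 2007.
Polls close: 21:35 Oct 27, 2007.
The canvass is completed: 21:35 Oct 27, 2007 + 13h05m = 10:40 Oct 28, 2007.
The electors are seated: 10:40 Oct 28, 2007 + 2h50m = 13:30 Oct 28, 2007.
Comparing: the results are certified at 10:45 Oct 28, 2007 vs the electors are seated at 13:30 Oct 28, 2007. Earlier: the results are certified.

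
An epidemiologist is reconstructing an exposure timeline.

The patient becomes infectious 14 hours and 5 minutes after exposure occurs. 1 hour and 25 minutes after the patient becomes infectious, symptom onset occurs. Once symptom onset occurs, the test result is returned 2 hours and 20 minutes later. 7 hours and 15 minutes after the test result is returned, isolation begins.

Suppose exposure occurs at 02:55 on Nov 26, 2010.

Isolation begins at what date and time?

Exposure occurs: 02:55 Nov 26, 2010.
The patient becomes infectious: 02:55 Nov 26, 2010 + 14h05m = 17:00 Nov 26, 2010.
Symptom onset occurs: 17:00 Nov 26, 2010 + 1h25m = 18:25 Nov 26, 2010.
The test result is returned: 18:25 Nov 26, 2010 + 2h20m = 20:45 Nov 26, 2010.
Isolation begins: 20:45 Nov 26, 2010 + 7h15m = 04:00 Nov 27, 2010.

04:00 on Nov 27, 2010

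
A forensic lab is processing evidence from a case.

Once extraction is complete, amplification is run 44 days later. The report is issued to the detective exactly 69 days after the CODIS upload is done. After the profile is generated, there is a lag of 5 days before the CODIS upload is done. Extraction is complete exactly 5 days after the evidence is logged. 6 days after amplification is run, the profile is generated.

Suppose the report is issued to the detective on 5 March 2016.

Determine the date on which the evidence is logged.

The report is issued to the detective: Mar 5, 2016.
The CODIS upload is done: Mar 5, 2016 − 69 days = Dec 27, 2015.
The profile is generated: Dec 27, 2015 − 5 days = Dec 22, 2015.
Amplification is run: Dec 22, 2015 − 6 days = Dec 16, 2015.
Extraction is complete: Dec 16, 2015 − 44 days = Nov 2, 2015.
The evidence is logged: Nov 2, 2015 − 5 days = Oct 28, 2015.

28 October 2015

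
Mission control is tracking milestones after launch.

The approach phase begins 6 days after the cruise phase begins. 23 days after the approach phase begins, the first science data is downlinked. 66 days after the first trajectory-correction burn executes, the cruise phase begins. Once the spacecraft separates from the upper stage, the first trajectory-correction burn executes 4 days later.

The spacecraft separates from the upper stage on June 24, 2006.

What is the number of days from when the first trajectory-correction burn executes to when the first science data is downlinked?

Causal path: the first trajectory-correction burn executes → the cruise phase begins → the approach phase begins → the first science data is downlinked.
Total delay along the path: 66 + 6 + 23 = 95 days.

95 days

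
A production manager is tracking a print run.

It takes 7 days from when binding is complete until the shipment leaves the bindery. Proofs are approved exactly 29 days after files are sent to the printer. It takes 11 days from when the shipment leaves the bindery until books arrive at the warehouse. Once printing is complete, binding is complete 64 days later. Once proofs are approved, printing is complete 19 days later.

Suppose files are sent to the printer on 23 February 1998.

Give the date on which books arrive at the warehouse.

Files are sent to the printer: Feb 23, 1998.
Proofs are approved: Feb 23, 1998 + 29 days = Mar 24, 1998.
Printing is complete: Mar 24, 1998 + 19 days = Apr 12, 1998.
Binding is complete: Apr 12, 1998 + 64 days = Jun 15, 1998.
The shipment leaves the bindery: Jun 15, 1998 + 7 days = Jun 22, 1998.
Books arrive at the warehouse: Jun 22, 1998 + 11 days = Jul 3, 1998.

3 July 1998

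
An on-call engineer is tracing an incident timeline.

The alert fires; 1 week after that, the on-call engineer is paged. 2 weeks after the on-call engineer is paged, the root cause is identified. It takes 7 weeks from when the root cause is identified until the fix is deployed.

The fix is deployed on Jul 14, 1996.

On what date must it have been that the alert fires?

May 5, 1996

The fix is deployed: Jul 14, 1996.
The root cause is identified: Jul 14, 1996 − 7 weeks = May 26, 1996.
The on-call engineer is paged: May 26, 1996 − 2 weeks = May 12, 1996.
The alert fires: May 12, 1996 − 1 week = May 5, 1996.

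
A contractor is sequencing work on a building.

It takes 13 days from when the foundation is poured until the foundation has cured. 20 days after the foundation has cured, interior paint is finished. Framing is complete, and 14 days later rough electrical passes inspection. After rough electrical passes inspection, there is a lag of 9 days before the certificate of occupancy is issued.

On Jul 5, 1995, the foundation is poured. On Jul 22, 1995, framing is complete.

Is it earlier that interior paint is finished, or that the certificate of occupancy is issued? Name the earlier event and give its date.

The foundation is poured: Jul 5, 1995.
The foundation has cured: Jul 5, 1995 + 13 days = Jul 18, 1995.
Interior paint is finished: Jul 18, 1995 + 20 days = Aug 7, 1995.
Framing is complete: Jul 22, 1995.
Rough electrical passes inspection: Jul 22, 1995 + 14 days = Aug 5, 1995.
The certificate of occupancy is issued: Aug 5, 1995 + 9 days = Aug 14, 1995.
Comparing: interior paint is finished on Aug 7, 1995 vs the certificate of occupancy is issued on Aug 14, 1995. Earlier: interior paint is finished.

Interior paint is finished — Aug 7, 1995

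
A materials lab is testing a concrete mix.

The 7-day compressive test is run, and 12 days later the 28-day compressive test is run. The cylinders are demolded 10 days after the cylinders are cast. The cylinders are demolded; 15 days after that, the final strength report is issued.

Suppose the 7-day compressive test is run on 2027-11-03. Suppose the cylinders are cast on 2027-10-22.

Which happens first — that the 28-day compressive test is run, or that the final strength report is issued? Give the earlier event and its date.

The 28-day compressive test is run — 2027-11-15

The 7-day compressive test is run: Nov 3, 2027.
The 28-day compressive test is run: Nov 3, 2027 + 12 days = Nov 15, 2027.
The cylinders are cast: Oct 22, 2027.
The cylinders are demolded: Oct 22, 2027 + 10 days = Nov 1, 2027.
The final strength report is issued: Nov 1, 2027 + 15 days = Nov 16, 2027.
Comparing: the 28-day compressive test is run on Nov 15, 2027 vs the final strength report is issued on Nov 16, 2027. Earlier: the 28-day compressive test is run.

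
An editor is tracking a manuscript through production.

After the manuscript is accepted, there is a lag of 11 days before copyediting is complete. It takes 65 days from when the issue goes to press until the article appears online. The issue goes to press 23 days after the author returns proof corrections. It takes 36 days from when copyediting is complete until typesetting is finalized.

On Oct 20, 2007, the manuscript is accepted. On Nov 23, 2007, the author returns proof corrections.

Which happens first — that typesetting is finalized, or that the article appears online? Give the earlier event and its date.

The manuscript is accepted: Oct 20, 2007.
Copyediting is complete: Oct 20, 2007 + 11 days = Oct 31, 2007.
Typesetting is finalized: Oct 31, 2007 + 36 days = Dec 6, 2007.
The author returns proof corrections: Nov 23, 2007.
The issue goes to press: Nov 23, 2007 + 23 days = Dec 16, 2007.
The article appears online: Dec 16, 2007 + 65 days = Feb 19, 2008.
Comparing: typesetting is finalized on Dec 6, 2007 vs the article appears online on Feb 19, 2008. Earlier: typesetting is finalized.

Typesetting is finalized — Dec 6, 2007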